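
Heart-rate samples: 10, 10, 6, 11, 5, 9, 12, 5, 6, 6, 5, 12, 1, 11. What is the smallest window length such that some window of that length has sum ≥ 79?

Extend right; whenever the sum reaches 79, record the length and shrink from the left:
add 10: running sum 10 < 79
add 10: running sum 20 < 79
add 6: running sum 26 < 79
add 11: running sum 37 < 79
add 5: running sum 42 < 79
add 9: running sum 51 < 79
add 12: running sum 63 < 79
add 5: running sum 68 < 79
add 6: running sum 74 < 79
add 6: shortest ending here [10, 10, 6, 11, 5, 9, 12, 5, 6, 6] sum 80, len 10
add 5: shortest ending here [10, 10, 6, 11, 5, 9, 12, 5, 6, 6, 5] sum 85, len 11
add 12: shortest ending here [10, 6, 11, 5, 9, 12, 5, 6, 6, 5, 12] sum 87, len 11
add 1: shortest ending here [10, 6, 11, 5, 9, 12, 5, 6, 6, 5, 12, 1] sum 88, len 12
add 11: shortest ending here [11, 5, 9, 12, 5, 6, 6, 5, 12, 1, 11] sum 83, len 11
Shortest qualifying length: 10.

10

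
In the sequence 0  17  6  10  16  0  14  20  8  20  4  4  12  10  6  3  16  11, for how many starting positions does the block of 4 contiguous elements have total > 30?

[0, 17, 6, 10] → sum 33  > 30 ✓
[17, 6, 10, 16] → sum 49  > 30 ✓
[6, 10, 16, 0] → sum 32  > 30 ✓
[10, 16, 0, 14] → sum 40  > 30 ✓
[16, 0, 14, 20] → sum 50  > 30 ✓
[0, 14, 20, 8] → sum 42  > 30 ✓
[14, 20, 8, 20] → sum 62  > 30 ✓
[20, 8, 20, 4] → sum 52  > 30 ✓
[8, 20, 4, 4] → sum 36  > 30 ✓
[20, 4, 4, 12] → sum 40  > 30 ✓
[4, 4, 12, 10] → sum 30
[4, 12, 10, 6] → sum 32  > 30 ✓
[12, 10, 6, 3] → sum 31  > 30 ✓
[10, 6, 3, 16] → sum 35  > 30 ✓
[6, 3, 16, 11] → sum 36  > 30 ✓
14 windows satisfy the condition.

14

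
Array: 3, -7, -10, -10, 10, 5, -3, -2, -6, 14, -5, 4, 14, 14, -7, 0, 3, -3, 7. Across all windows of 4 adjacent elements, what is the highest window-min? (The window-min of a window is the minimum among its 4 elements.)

[3, -7, -10, -10] → min -10
[-7, -10, -10, 10] → min -10
[-10, -10, 10, 5] → min -10
[-10, 10, 5, -3] → min -10
[10, 5, -3, -2] → min -3
[5, -3, -2, -6] → min -6
[-3, -2, -6, 14] → min -6
[-2, -6, 14, -5] → min -6
[-6, 14, -5, 4] → min -6
[14, -5, 4, 14] → min -5
[-5, 4, 14, 14] → min -5
[4, 14, 14, -7] → min -7
[14, 14, -7, 0] → min -7
[14, -7, 0, 3] → min -7
[-7, 0, 3, -3] → min -7
[0, 3, -3, 7] → min -3
Highest of these is -3.

-3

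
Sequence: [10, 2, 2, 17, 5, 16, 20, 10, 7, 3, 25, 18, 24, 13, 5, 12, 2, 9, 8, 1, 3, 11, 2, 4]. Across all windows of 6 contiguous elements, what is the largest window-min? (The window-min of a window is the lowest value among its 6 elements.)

Each size-6 window and its min:
10 2 2 17 5 16 → min 2
2 2 17 5 16 20 → min 2
2 17 5 16 20 10 → min 2
17 5 16 20 10 7 → min 5
5 16 20 10 7 3 → min 3
16 20 10 7 3 25 → min 3
20 10 7 3 25 18 → min 3
10 7 3 25 18 24 → min 3
7 3 25 18 24 13 → min 3
3 25 18 24 13 5 → min 3
25 18 24 13 5 12 → min 5
18 24 13 5 12 2 → min 2
24 13 5 12 2 9 → min 2
13 5 12 2 9 8 → min 2
5 12 2 9 8 1 → min 1
12 2 9 8 1 3 → min 1
2 9 8 1 3 11 → min 1
9 8 1 3 11 2 → min 1
8 1 3 11 2 4 → min 1
Largest of these is 5.

5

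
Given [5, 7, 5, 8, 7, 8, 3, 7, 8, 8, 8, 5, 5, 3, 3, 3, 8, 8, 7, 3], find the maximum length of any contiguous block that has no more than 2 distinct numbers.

Extend right; when distinct count exceeds 2, shrink from the left:
add 5: window [5] (1 distinct), len 1
add 7: window [5, 7] (2 distinct), len 2
add 5: window [5, 7, 5] (2 distinct), len 3
add 8: window [5, 8] (2 distinct), len 2
add 7: window [8, 7] (2 distinct), len 2
add 8: window [8, 7, 8] (2 distinct), len 3
add 3: window [8, 3] (2 distinct), len 2
add 7: window [3, 7] (2 distinct), len 2
add 8: window [7, 8] (2 distinct), len 2
add 8: window [7, 8, 8] (2 distinct), len 3
add 8: window [7, 8, 8, 8] (2 distinct), len 4
add 5: window [8, 8, 8, 5] (2 distinct), len 4
add 5: window [8, 8, 8, 5, 5] (2 distinct), len 5
add 3: window [5, 5, 3] (2 distinct), len 3
add 3: window [5, 5, 3, 3] (2 distinct), len 4
add 3: window [5, 5, 3, 3, 3] (2 distinct), len 5
add 8: window [3, 3, 3, 8] (2 distinct), len 4
add 8: window [3, 3, 3, 8, 8] (2 distinct), len 5
add 7: window [8, 8, 7] (2 distinct), len 3
add 3: window [7, 3] (2 distinct), len 2
Longest length with ≤2 distinct: 5.

5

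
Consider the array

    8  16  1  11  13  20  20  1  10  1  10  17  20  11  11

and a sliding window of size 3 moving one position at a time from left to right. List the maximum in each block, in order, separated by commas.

Sliding a size-3 window across the 15 values:
8 16 1 → max 16
16 1 11 → max 16
1 11 13 → max 13
11 13 20 → max 20
13 20 20 → max 20
20 20 1 → max 20
20 1 10 → max 20
1 10 1 → max 10
10 1 10 → max 10
1 10 17 → max 17
10 17 20 → max 20
17 20 11 → max 20
20 11 11 → max 20

16, 16, 13, 20, 20, 20, 20, 10, 10, 17, 20, 20, 20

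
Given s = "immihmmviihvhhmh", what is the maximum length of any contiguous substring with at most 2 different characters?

[i] 1 distinct, len 1
[i, m] 2 distinct, len 2
[i, m, m] 2 distinct, len 3
[i, m, m, i] 2 distinct, len 4
[i, h] 2 distinct, len 2
[h, m] 2 distinct, len 2
[h, m, m] 2 distinct, len 3
[m, m, v] 2 distinct, len 3
[v, i] 2 distinct, len 2
[v, i, i] 2 distinct, len 3
[i, i, h] 2 distinct, len 3
[h, v] 2 distinct, len 2
[h, v, h] 2 distinct, len 3
[h, v, h, h] 2 distinct, len 4
[h, h, m] 2 distinct, len 3
[h, h, m, h] 2 distinct, len 4
Longest length with ≤2 distinct: 4.

4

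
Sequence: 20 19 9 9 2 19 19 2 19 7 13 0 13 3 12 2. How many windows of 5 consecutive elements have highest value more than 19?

(20, 19, 9, 9, 2) → max 20  > 19 ✓
(19, 9, 9, 2, 19) → max 19
(9, 9, 2, 19, 19) → max 19
(9, 2, 19, 19, 2) → max 19
(2, 19, 19, 2, 19) → max 19
(19, 19, 2, 19, 7) → max 19
(19, 2, 19, 7, 13) → max 19
(2, 19, 7, 13, 0) → max 19
(19, 7, 13, 0, 13) → max 19
(7, 13, 0, 13, 3) → max 13
(13, 0, 13, 3, 12) → max 13
(0, 13, 3, 12, 2) → max 13
1 window satisfy the condition.

1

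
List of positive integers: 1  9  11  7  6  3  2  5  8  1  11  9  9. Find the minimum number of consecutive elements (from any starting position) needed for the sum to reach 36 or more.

5

add 1: running sum 1 < 36
add 9: running sum 10 < 36
add 11: running sum 21 < 36
add 7: running sum 28 < 36
add 6: running sum 34 < 36
end 5: [9, 11, 7, 6, 3] sum 36, len 5
end 6: [9, 11, 7, 6, 3, 2] sum 38, len 6
end 7: [9, 11, 7, 6, 3, 2, 5] sum 43, len 7
end 8: [11, 7, 6, 3, 2, 5, 8] sum 42, len 7
end 9: [11, 7, 6, 3, 2, 5, 8, 1] sum 43, len 8
end 10: [6, 3, 2, 5, 8, 1, 11] sum 36, len 7
end 11: [2, 5, 8, 1, 11, 9] sum 36, len 6
end 12: [8, 1, 11, 9, 9] sum 38, len 5
Shortest qualifying length: 5.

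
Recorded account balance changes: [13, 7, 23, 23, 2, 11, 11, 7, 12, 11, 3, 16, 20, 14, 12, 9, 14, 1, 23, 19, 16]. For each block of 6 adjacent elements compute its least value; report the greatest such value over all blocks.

Window mins for each of the 16 positions:
13 7 23 23 2 11 → min 2
7 23 23 2 11 11 → min 2
23 23 2 11 11 7 → min 2
23 2 11 11 7 12 → min 2
2 11 11 7 12 11 → min 2
11 11 7 12 11 3 → min 3
11 7 12 11 3 16 → min 3
7 12 11 3 16 20 → min 3
12 11 3 16 20 14 → min 3
11 3 16 20 14 12 → min 3
3 16 20 14 12 9 → min 3
16 20 14 12 9 14 → min 9
20 14 12 9 14 1 → min 1
14 12 9 14 1 23 → min 1
12 9 14 1 23 19 → min 1
9 14 1 23 19 16 → min 1
Greatest of these is 9.

9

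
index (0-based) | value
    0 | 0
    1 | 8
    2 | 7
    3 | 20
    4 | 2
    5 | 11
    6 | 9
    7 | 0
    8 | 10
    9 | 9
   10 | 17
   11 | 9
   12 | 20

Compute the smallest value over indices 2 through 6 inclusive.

Elements at indices 2..6: 7, 20, 2, 11, 9
min(7, 20, 2, 11, 9) = 2

2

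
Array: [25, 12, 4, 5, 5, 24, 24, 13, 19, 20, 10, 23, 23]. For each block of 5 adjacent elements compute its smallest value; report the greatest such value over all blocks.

(25, 12, 4, 5, 5) → min 4
(12, 4, 5, 5, 24) → min 4
(4, 5, 5, 24, 24) → min 4
(5, 5, 24, 24, 13) → min 5
(5, 24, 24, 13, 19) → min 5
(24, 24, 13, 19, 20) → min 13
(24, 13, 19, 20, 10) → min 10
(13, 19, 20, 10, 23) → min 10
(19, 20, 10, 23, 23) → min 10
Greatest of these is 13.

13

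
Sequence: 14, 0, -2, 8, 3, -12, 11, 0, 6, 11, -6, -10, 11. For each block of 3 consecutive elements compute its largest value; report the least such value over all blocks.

8

[14, 0, -2] → max 14
[0, -2, 8] → max 8
[-2, 8, 3] → max 8
[8, 3, -12] → max 8
[3, -12, 11] → max 11
[-12, 11, 0] → max 11
[11, 0, 6] → max 11
[0, 6, 11] → max 11
[6, 11, -6] → max 11
[11, -6, -10] → max 11
[-6, -10, 11] → max 11
Least of these is 8.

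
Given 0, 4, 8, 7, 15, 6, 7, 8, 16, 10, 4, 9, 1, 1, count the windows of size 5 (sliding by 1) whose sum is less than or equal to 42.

4

(0, 4, 8, 7, 15) → sum 34  ≤ 42 ✓
(4, 8, 7, 15, 6) → sum 40  ≤ 42 ✓
(8, 7, 15, 6, 7) → sum 43
(7, 15, 6, 7, 8) → sum 43
(15, 6, 7, 8, 16) → sum 52
(6, 7, 8, 16, 10) → sum 47
(7, 8, 16, 10, 4) → sum 45
(8, 16, 10, 4, 9) → sum 47
(16, 10, 4, 9, 1) → sum 40  ≤ 42 ✓
(10, 4, 9, 1, 1) → sum 25  ≤ 42 ✓
4 windows satisfy the condition.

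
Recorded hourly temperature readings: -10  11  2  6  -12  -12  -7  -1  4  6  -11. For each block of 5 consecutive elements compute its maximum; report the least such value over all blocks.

[-10, 11, 2, 6, -12] → max 11
[11, 2, 6, -12, -12] → max 11
[2, 6, -12, -12, -7] → max 6
[6, -12, -12, -7, -1] → max 6
[-12, -12, -7, -1, 4] → max 4
[-12, -7, -1, 4, 6] → max 6
[-7, -1, 4, 6, -11] → max 6
Least of these is 4.

4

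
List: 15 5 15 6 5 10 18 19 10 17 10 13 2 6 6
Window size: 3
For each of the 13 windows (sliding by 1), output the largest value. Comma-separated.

15, 15, 15, 10, 18, 19, 19, 19, 17, 17, 13, 13, 6

(15, 5, 15) → max 15
(5, 15, 6) → max 15
(15, 6, 5) → max 15
(6, 5, 10) → max 10
(5, 10, 18) → max 18
(10, 18, 19) → max 19
(18, 19, 10) → max 19
(19, 10, 17) → max 19
(10, 17, 10) → max 17
(17, 10, 13) → max 17
(10, 13, 2) → max 13
(13, 2, 6) → max 13
(2, 6, 6) → max 6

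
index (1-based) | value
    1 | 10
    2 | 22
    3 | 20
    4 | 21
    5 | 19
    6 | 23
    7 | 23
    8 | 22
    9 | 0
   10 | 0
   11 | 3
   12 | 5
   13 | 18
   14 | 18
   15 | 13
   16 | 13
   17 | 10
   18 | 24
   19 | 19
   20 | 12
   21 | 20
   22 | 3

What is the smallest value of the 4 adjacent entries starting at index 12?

5

Elements at indices 12..15: 5, 18, 18, 13
min(5, 18, 18, 13) = 5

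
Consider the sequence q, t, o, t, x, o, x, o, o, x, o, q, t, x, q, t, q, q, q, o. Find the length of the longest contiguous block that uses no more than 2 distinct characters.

7

[q] 1 distinct, len 1
[q, t] 2 distinct, len 2
[t, o] 2 distinct, len 2
[t, o, t] 2 distinct, len 3
[t, x] 2 distinct, len 2
[x, o] 2 distinct, len 2
[x, o, x] 2 distinct, len 3
[x, o, x, o] 2 distinct, len 4
[x, o, x, o, o] 2 distinct, len 5
[x, o, x, o, o, x] 2 distinct, len 6
[x, o, x, o, o, x, o] 2 distinct, len 7
[o, q] 2 distinct, len 2
[q, t] 2 distinct, len 2
[t, x] 2 distinct, len 2
[x, q] 2 distinct, len 2
[q, t] 2 distinct, len 2
[q, t, q] 2 distinct, len 3
[q, t, q, q] 2 distinct, len 4
[q, t, q, q, q] 2 distinct, len 5
[q, q, q, o] 2 distinct, len 4
Longest length with ≤2 distinct: 7.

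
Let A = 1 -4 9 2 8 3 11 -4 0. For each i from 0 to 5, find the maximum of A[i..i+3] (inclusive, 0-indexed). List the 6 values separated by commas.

9, 9, 9, 11, 11, 11

[1, -4, 9, 2] → max 9
[-4, 9, 2, 8] → max 9
[9, 2, 8, 3] → max 9
[2, 8, 3, 11] → max 11
[8, 3, 11, -4] → max 11
[3, 11, -4, 0] → max 11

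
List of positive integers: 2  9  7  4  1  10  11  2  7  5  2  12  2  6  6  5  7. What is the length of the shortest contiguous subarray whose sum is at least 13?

add 2: running sum 2 < 13
add 9: running sum 11 < 13
end 2: [9, 7] sum 16, len 2
end 3: [9, 7, 4] sum 20, len 3
end 4: [9, 7, 4, 1] sum 21, len 4
end 5: [4, 1, 10] sum 15, len 3
end 6: [10, 11] sum 21, len 2
end 7: [11, 2] sum 13, len 2
end 8: [11, 2, 7] sum 20, len 3
end 9: [2, 7, 5] sum 14, len 3
end 10: [7, 5, 2] sum 14, len 3
end 11: [2, 12] sum 14, len 2
end 12: [12, 2] sum 14, len 2
end 13: [12, 2, 6] sum 20, len 3
end 14: [2, 6, 6] sum 14, len 3
end 15: [6, 6, 5] sum 17, len 3
end 16: [6, 5, 7] sum 18, len 3
Shortest qualifying length: 2.

2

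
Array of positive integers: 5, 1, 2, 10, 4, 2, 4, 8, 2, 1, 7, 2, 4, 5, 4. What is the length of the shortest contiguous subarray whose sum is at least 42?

add 5: running sum 5 < 42
add 1: running sum 6 < 42
add 2: running sum 8 < 42
add 10: running sum 18 < 42
add 4: running sum 22 < 42
add 2: running sum 24 < 42
add 4: running sum 28 < 42
add 8: running sum 36 < 42
add 2: running sum 38 < 42
add 1: running sum 39 < 42
end 10: [5, 1, 2, 10, 4, 2, 4, 8, 2, 1, 7] sum 46, len 11
end 11: [2, 10, 4, 2, 4, 8, 2, 1, 7, 2] sum 42, len 10
end 12: [10, 4, 2, 4, 8, 2, 1, 7, 2, 4] sum 44, len 10
end 13: [10, 4, 2, 4, 8, 2, 1, 7, 2, 4, 5] sum 49, len 11
end 14: [4, 2, 4, 8, 2, 1, 7, 2, 4, 5, 4] sum 43, len 11
Shortest qualifying length: 10.

10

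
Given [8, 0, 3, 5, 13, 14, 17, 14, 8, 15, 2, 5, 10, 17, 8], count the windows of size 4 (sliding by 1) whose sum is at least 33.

8 0 3 5 → sum 16
0 3 5 13 → sum 21
3 5 13 14 → sum 35  ≥ 33 ✓
5 13 14 17 → sum 49  ≥ 33 ✓
13 14 17 14 → sum 58  ≥ 33 ✓
14 17 14 8 → sum 53  ≥ 33 ✓
17 14 8 15 → sum 54  ≥ 33 ✓
14 8 15 2 → sum 39  ≥ 33 ✓
8 15 2 5 → sum 30
15 2 5 10 → sum 32
2 5 10 17 → sum 34  ≥ 33 ✓
5 10 17 8 → sum 40  ≥ 33 ✓
8 windows satisfy the condition.

8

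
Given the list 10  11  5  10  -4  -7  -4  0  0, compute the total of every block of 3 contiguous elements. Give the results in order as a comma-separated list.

(10, 11, 5) → sum 26
(11, 5, 10) → sum 26
(5, 10, -4) → sum 11
(10, -4, -7) → sum -1
(-4, -7, -4) → sum -15
(-7, -4, 0) → sum -11
(-4, 0, 0) → sum -4

26, 26, 11, -1, -15, -11, -4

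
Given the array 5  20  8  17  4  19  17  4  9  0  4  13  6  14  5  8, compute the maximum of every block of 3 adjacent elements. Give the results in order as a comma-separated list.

20, 20, 17, 19, 19, 19, 17, 9, 9, 13, 13, 14, 14, 14

Sliding a size-3 window across the 16 values:
(5, 20, 8) → max 20
(20, 8, 17) → max 20
(8, 17, 4) → max 17
(17, 4, 19) → max 19
(4, 19, 17) → max 19
(19, 17, 4) → max 19
(17, 4, 9) → max 17
(4, 9, 0) → max 9
(9, 0, 4) → max 9
(0, 4, 13) → max 13
(4, 13, 6) → max 13
(13, 6, 14) → max 14
(6, 14, 5) → max 14
(14, 5, 8) → max 14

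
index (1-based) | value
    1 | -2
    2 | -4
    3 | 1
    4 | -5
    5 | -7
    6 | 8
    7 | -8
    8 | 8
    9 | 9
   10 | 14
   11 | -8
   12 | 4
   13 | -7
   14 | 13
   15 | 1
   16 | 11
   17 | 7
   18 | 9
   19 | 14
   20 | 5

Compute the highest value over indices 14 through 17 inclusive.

Elements at indices 14..17: 13, 1, 11, 7
max(13, 1, 11, 7) = 13

13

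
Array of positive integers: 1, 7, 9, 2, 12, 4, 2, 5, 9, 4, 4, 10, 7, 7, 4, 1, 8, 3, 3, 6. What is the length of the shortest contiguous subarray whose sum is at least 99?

18

Extend right; whenever the sum reaches 99, record the length and shrink from the left:
add 1: running sum 1 < 99
add 7: running sum 8 < 99
add 9: running sum 17 < 99
add 2: running sum 19 < 99
add 12: running sum 31 < 99
add 4: running sum 35 < 99
add 2: running sum 37 < 99
add 5: running sum 42 < 99
add 9: running sum 51 < 99
add 4: running sum 55 < 99
add 4: running sum 59 < 99
add 10: running sum 69 < 99
add 7: running sum 76 < 99
add 7: running sum 83 < 99
add 4: running sum 87 < 99
add 1: running sum 88 < 99
add 8: running sum 96 < 99
add 3: shortest ending here [1, 7, 9, 2, 12, 4, 2, 5, 9, 4, 4, 10, 7, 7, 4, 1, 8, 3] sum 99, len 18
add 3: shortest ending here [7, 9, 2, 12, 4, 2, 5, 9, 4, 4, 10, 7, 7, 4, 1, 8, 3, 3] sum 101, len 18
add 6: shortest ending here [9, 2, 12, 4, 2, 5, 9, 4, 4, 10, 7, 7, 4, 1, 8, 3, 3, 6] sum 100, len 18
Shortest qualifying length: 18.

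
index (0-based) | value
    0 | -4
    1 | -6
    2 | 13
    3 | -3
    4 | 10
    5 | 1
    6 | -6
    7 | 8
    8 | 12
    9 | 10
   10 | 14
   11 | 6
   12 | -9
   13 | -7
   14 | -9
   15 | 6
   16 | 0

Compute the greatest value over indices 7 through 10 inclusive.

14

Elements at indices 7..10: 8, 12, 10, 14
max(8, 12, 10, 14) = 14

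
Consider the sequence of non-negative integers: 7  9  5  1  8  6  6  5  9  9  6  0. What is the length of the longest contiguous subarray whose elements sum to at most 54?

9

Extend to the right; shrink from the left whenever the sum exceeds 54:
→ 7: sum 7, len 1
→ 9: sum 16, len 2
→ 5: sum 21, len 3
→ 1: sum 22, len 4
→ 8: sum 30, len 5
→ 6: sum 36, len 6
→ 6: sum 42, len 7
→ 5: sum 47, len 8
→ 9 (dropped 7): sum 49, len 8
→ 9 (dropped 9): sum 49, len 8
→ 6 (dropped 5): sum 50, len 8
→ 0: sum 50, len 9
Longest length seen: 9.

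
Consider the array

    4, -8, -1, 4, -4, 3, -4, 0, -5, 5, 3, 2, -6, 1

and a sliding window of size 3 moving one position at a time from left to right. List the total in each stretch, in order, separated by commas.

-5, -5, -1, 3, -5, -1, -9, 0, 3, 10, -1, -3

Sliding a size-3 window across the 14 values:
[4, -8, -1] → sum -5
[-8, -1, 4] → sum -5
[-1, 4, -4] → sum -1
[4, -4, 3] → sum 3
[-4, 3, -4] → sum -5
[3, -4, 0] → sum -1
[-4, 0, -5] → sum -9
[0, -5, 5] → sum 0
[-5, 5, 3] → sum 3
[5, 3, 2] → sum 10
[3, 2, -6] → sum -1
[2, -6, 1] → sum -3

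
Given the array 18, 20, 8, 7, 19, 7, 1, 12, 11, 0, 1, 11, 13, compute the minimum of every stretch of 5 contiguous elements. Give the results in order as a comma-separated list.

7, 7, 1, 1, 1, 0, 0, 0, 0

Sliding a size-5 window across the 13 values:
[18, 20, 8, 7, 19] → min 7
[20, 8, 7, 19, 7] → min 7
[8, 7, 19, 7, 1] → min 1
[7, 19, 7, 1, 12] → min 1
[19, 7, 1, 12, 11] → min 1
[7, 1, 12, 11, 0] → min 0
[1, 12, 11, 0, 1] → min 0
[12, 11, 0, 1, 11] → min 0
[11, 0, 1, 11, 13] → min 0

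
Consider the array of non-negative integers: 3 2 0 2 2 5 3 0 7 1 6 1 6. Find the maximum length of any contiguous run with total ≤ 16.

Extend to the right; shrink from the left whenever the sum exceeds 16:
→ 3: sum 3, len 1
→ 2: sum 5, len 2
→ 0: sum 5, len 3
→ 2: sum 7, len 4
→ 2: sum 9, len 5
→ 5: sum 14, len 6
→ 3 (dropped 3): sum 14, len 6
→ 0: sum 14, len 7
→ 7 (dropped 2, 0, 2, 2): sum 15, len 4
→ 1: sum 16, len 5
→ 6 (dropped 5, 3): sum 14, len 4
→ 1: sum 15, len 5
→ 6 (dropped 0, 7): sum 14, len 4
Longest length seen: 7.

7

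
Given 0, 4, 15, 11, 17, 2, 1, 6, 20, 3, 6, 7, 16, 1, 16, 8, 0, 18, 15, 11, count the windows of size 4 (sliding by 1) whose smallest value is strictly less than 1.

(0, 4, 15, 11) → min 0  < 1 ✓
(4, 15, 11, 17) → min 4
(15, 11, 17, 2) → min 2
(11, 17, 2, 1) → min 1
(17, 2, 1, 6) → min 1
(2, 1, 6, 20) → min 1
(1, 6, 20, 3) → min 1
(6, 20, 3, 6) → min 3
(20, 3, 6, 7) → min 3
(3, 6, 7, 16) → min 3
(6, 7, 16, 1) → min 1
(7, 16, 1, 16) → min 1
(16, 1, 16, 8) → min 1
(1, 16, 8, 0) → min 0  < 1 ✓
(16, 8, 0, 18) → min 0  < 1 ✓
(8, 0, 18, 15) → min 0  < 1 ✓
(0, 18, 15, 11) → min 0  < 1 ✓
5 windows satisfy the condition.

5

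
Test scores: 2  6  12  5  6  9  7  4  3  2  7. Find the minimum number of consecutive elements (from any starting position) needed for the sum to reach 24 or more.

add 2: running sum 2 < 24
add 6: running sum 8 < 24
add 12: running sum 20 < 24
add 5: shortest ending here [2, 6, 12, 5] sum 25, len 4
add 6: shortest ending here [6, 12, 5, 6] sum 29, len 4
add 9: shortest ending here [12, 5, 6, 9] sum 32, len 4
add 7: shortest ending here [5, 6, 9, 7] sum 27, len 4
add 4: shortest ending here [6, 9, 7, 4] sum 26, len 4
add 3: shortest ending here [6, 9, 7, 4, 3] sum 29, len 5
add 2: shortest ending here [9, 7, 4, 3, 2] sum 25, len 5
add 7: shortest ending here [9, 7, 4, 3, 2, 7] sum 32, len 6
Shortest qualifying length: 4.

4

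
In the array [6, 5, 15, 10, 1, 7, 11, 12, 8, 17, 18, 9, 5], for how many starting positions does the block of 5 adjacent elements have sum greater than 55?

(6, 5, 15, 10, 1) → sum 37
(5, 15, 10, 1, 7) → sum 38
(15, 10, 1, 7, 11) → sum 44
(10, 1, 7, 11, 12) → sum 41
(1, 7, 11, 12, 8) → sum 39
(7, 11, 12, 8, 17) → sum 55
(11, 12, 8, 17, 18) → sum 66  > 55 ✓
(12, 8, 17, 18, 9) → sum 64  > 55 ✓
(8, 17, 18, 9, 5) → sum 57  > 55 ✓
3 windows satisfy the condition.

3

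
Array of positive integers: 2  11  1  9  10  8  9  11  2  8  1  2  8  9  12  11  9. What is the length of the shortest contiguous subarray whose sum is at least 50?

6

Extend right; whenever the sum reaches 50, record the length and shrink from the left:
add 2: running sum 2 < 50
add 11: running sum 13 < 50
add 1: running sum 14 < 50
add 9: running sum 23 < 50
add 10: running sum 33 < 50
add 8: running sum 41 < 50
add 9: shortest ending here [2, 11, 1, 9, 10, 8, 9] sum 50, len 7
add 11: shortest ending here [11, 1, 9, 10, 8, 9, 11] sum 59, len 7
add 2: shortest ending here [1, 9, 10, 8, 9, 11, 2] sum 50, len 7
add 8: shortest ending here [9, 10, 8, 9, 11, 2, 8] sum 57, len 7
add 1: shortest ending here [9, 10, 8, 9, 11, 2, 8, 1] sum 58, len 8
add 2: shortest ending here [10, 8, 9, 11, 2, 8, 1, 2] sum 51, len 8
add 8: shortest ending here [10, 8, 9, 11, 2, 8, 1, 2, 8] sum 59, len 9
add 9: shortest ending here [9, 11, 2, 8, 1, 2, 8, 9] sum 50, len 8
add 12: shortest ending here [11, 2, 8, 1, 2, 8, 9, 12] sum 53, len 8
add 11: shortest ending here [8, 1, 2, 8, 9, 12, 11] sum 51, len 7
add 9: shortest ending here [2, 8, 9, 12, 11, 9] sum 51, len 6
Shortest qualifying length: 6.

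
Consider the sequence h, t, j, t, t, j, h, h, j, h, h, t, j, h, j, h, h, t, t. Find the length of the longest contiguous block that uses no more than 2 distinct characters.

6

add h: window [h] (1 distinct), len 1
add t: window [h, t] (2 distinct), len 2
add j: window [t, j] (2 distinct), len 2
add t: window [t, j, t] (2 distinct), len 3
add t: window [t, j, t, t] (2 distinct), len 4
add j: window [t, j, t, t, j] (2 distinct), len 5
add h: window [j, h] (2 distinct), len 2
add h: window [j, h, h] (2 distinct), len 3
add j: window [j, h, h, j] (2 distinct), len 4
add h: window [j, h, h, j, h] (2 distinct), len 5
add h: window [j, h, h, j, h, h] (2 distinct), len 6
add t: window [h, h, t] (2 distinct), len 3
add j: window [t, j] (2 distinct), len 2
add h: window [j, h] (2 distinct), len 2
add j: window [j, h, j] (2 distinct), len 3
add h: window [j, h, j, h] (2 distinct), len 4
add h: window [j, h, j, h, h] (2 distinct), len 5
add t: window [h, h, t] (2 distinct), len 3
add t: window [h, h, t, t] (2 distinct), len 4
Longest length with ≤2 distinct: 6.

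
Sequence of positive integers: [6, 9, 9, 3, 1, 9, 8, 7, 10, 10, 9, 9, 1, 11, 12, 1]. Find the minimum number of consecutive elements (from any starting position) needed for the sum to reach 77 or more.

Extend right; whenever the sum reaches 77, record the length and shrink from the left:
add 6: running sum 6 < 77
add 9: running sum 15 < 77
add 9: running sum 24 < 77
add 3: running sum 27 < 77
add 1: running sum 28 < 77
add 9: running sum 37 < 77
add 8: running sum 45 < 77
add 7: running sum 52 < 77
add 10: running sum 62 < 77
add 10: running sum 72 < 77
add 9: shortest ending here [6, 9, 9, 3, 1, 9, 8, 7, 10, 10, 9] sum 81, len 11
add 9: shortest ending here [9, 9, 3, 1, 9, 8, 7, 10, 10, 9, 9] sum 84, len 11
add 1: shortest ending here [9, 9, 3, 1, 9, 8, 7, 10, 10, 9, 9, 1] sum 85, len 12
add 11: shortest ending here [3, 1, 9, 8, 7, 10, 10, 9, 9, 1, 11] sum 78, len 11
add 12: shortest ending here [8, 7, 10, 10, 9, 9, 1, 11, 12] sum 77, len 9
add 1: shortest ending here [8, 7, 10, 10, 9, 9, 1, 11, 12, 1] sum 78, len 10
Shortest qualifying length: 9.

9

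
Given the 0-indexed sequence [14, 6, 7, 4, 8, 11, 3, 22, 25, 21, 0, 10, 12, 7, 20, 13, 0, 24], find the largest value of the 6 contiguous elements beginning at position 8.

25

Elements at indices 8..13: 25, 21, 0, 10, 12, 7
max(25, 21, 0, 10, 12, 7) = 25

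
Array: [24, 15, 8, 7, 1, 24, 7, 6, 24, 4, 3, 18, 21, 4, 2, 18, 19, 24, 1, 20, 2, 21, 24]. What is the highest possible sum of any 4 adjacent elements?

67

[24, 15, 8, 7] → sum 54
[15, 8, 7, 1] → sum 31
[8, 7, 1, 24] → sum 40
[7, 1, 24, 7] → sum 39
[1, 24, 7, 6] → sum 38
[24, 7, 6, 24] → sum 61
[7, 6, 24, 4] → sum 41
[6, 24, 4, 3] → sum 37
[24, 4, 3, 18] → sum 49
[4, 3, 18, 21] → sum 46
[3, 18, 21, 4] → sum 46
[18, 21, 4, 2] → sum 45
[21, 4, 2, 18] → sum 45
[4, 2, 18, 19] → sum 43
[2, 18, 19, 24] → sum 63
[18, 19, 24, 1] → sum 62
[19, 24, 1, 20] → sum 64
[24, 1, 20, 2] → sum 47
[1, 20, 2, 21] → sum 44
[20, 2, 21, 24] → sum 67
Highest of these is 67.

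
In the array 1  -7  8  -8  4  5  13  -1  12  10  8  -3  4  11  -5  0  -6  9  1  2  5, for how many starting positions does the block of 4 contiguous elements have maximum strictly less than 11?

8

1 -7 8 -8 → max 8  < 11 ✓
-7 8 -8 4 → max 8  < 11 ✓
8 -8 4 5 → max 8  < 11 ✓
-8 4 5 13 → max 13
4 5 13 -1 → max 13
5 13 -1 12 → max 13
13 -1 12 10 → max 13
-1 12 10 8 → max 12
12 10 8 -3 → max 12
10 8 -3 4 → max 10  < 11 ✓
8 -3 4 11 → max 11
-3 4 11 -5 → max 11
4 11 -5 0 → max 11
11 -5 0 -6 → max 11
-5 0 -6 9 → max 9  < 11 ✓
0 -6 9 1 → max 9  < 11 ✓
-6 9 1 2 → max 9  < 11 ✓
9 1 2 5 → max 9  < 11 ✓
8 windows satisfy the condition.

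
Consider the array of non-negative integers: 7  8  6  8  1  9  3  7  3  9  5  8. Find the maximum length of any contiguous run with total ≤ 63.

Extend to the right; shrink from the left whenever the sum exceeds 63:
[7] sum 7 len 1
[7, 8] sum 15 len 2
[7, 8, 6] sum 21 len 3
[7, 8, 6, 8] sum 29 len 4
[7, 8, 6, 8, 1] sum 30 len 5
[7, 8, 6, 8, 1, 9] sum 39 len 6
[7, 8, 6, 8, 1, 9, 3] sum 42 len 7
[7, 8, 6, 8, 1, 9, 3, 7] sum 49 len 8
[7, 8, 6, 8, 1, 9, 3, 7, 3] sum 52 len 9
[7, 8, 6, 8, 1, 9, 3, 7, 3, 9] sum 61 len 10
[8, 6, 8, 1, 9, 3, 7, 3, 9, 5] sum 59 len 10
[6, 8, 1, 9, 3, 7, 3, 9, 5, 8] sum 59 len 10
Longest length seen: 10.

10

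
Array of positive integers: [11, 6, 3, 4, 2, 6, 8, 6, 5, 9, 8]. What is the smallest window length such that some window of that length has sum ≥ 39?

Extend right; whenever the sum reaches 39, record the length and shrink from the left:
add 11: running sum 11 < 39
add 6: running sum 17 < 39
add 3: running sum 20 < 39
add 4: running sum 24 < 39
add 2: running sum 26 < 39
add 6: running sum 32 < 39
end 6: [11, 6, 3, 4, 2, 6, 8] sum 40, len 7
end 7: [11, 6, 3, 4, 2, 6, 8, 6] sum 46, len 8
end 8: [6, 3, 4, 2, 6, 8, 6, 5] sum 40, len 8
end 9: [4, 2, 6, 8, 6, 5, 9] sum 40, len 7
end 10: [6, 8, 6, 5, 9, 8] sum 42, len 6
Shortest qualifying length: 6.

6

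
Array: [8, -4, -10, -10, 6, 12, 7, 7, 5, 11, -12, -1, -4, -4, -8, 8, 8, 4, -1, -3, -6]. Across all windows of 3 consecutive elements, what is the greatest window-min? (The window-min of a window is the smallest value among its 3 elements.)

Each size-3 window and its min:
[8, -4, -10] → min -10
[-4, -10, -10] → min -10
[-10, -10, 6] → min -10
[-10, 6, 12] → min -10
[6, 12, 7] → min 6
[12, 7, 7] → min 7
[7, 7, 5] → min 5
[7, 5, 11] → min 5
[5, 11, -12] → min -12
[11, -12, -1] → min -12
[-12, -1, -4] → min -12
[-1, -4, -4] → min -4
[-4, -4, -8] → min -8
[-4, -8, 8] → min -8
[-8, 8, 8] → min -8
[8, 8, 4] → min 4
[8, 4, -1] → min -1
[4, -1, -3] → min -3
[-1, -3, -6] → min -6
Greatest of these is 7.

7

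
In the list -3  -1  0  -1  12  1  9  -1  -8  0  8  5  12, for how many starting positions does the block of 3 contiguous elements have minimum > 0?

-3 -1 0 → min -3
-1 0 -1 → min -1
0 -1 12 → min -1
-1 12 1 → min -1
12 1 9 → min 1  > 0 ✓
1 9 -1 → min -1
9 -1 -8 → min -8
-1 -8 0 → min -8
-8 0 8 → min -8
0 8 5 → min 0
8 5 12 → min 5  > 0 ✓
2 windows satisfy the condition.

2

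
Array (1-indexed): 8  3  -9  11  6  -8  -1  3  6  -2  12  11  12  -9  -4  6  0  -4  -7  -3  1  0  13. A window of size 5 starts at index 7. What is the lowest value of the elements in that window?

-2

Elements at indices 7..11: -1, 3, 6, -2, 12
min(-1, 3, 6, -2, 12) = -2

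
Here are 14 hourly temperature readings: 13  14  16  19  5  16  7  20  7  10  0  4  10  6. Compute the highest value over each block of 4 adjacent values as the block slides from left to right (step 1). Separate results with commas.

(13, 14, 16, 19) → max 19
(14, 16, 19, 5) → max 19
(16, 19, 5, 16) → max 19
(19, 5, 16, 7) → max 19
(5, 16, 7, 20) → max 20
(16, 7, 20, 7) → max 20
(7, 20, 7, 10) → max 20
(20, 7, 10, 0) → max 20
(7, 10, 0, 4) → max 10
(10, 0, 4, 10) → max 10
(0, 4, 10, 6) → max 10

19, 19, 19, 19, 20, 20, 20, 20, 10, 10, 10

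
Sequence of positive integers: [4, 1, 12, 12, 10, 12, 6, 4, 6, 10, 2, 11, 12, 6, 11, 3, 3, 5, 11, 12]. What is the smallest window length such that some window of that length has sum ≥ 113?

13

add 4: running sum 4 < 113
add 1: running sum 5 < 113
add 12: running sum 17 < 113
add 12: running sum 29 < 113
add 10: running sum 39 < 113
add 12: running sum 51 < 113
add 6: running sum 57 < 113
add 4: running sum 61 < 113
add 6: running sum 67 < 113
add 10: running sum 77 < 113
add 2: running sum 79 < 113
add 11: running sum 90 < 113
add 12: running sum 102 < 113
add 6: running sum 108 < 113
add 11: shortest ending here [12, 12, 10, 12, 6, 4, 6, 10, 2, 11, 12, 6, 11] sum 114, len 13
add 3: shortest ending here [12, 12, 10, 12, 6, 4, 6, 10, 2, 11, 12, 6, 11, 3] sum 117, len 14
add 3: shortest ending here [12, 12, 10, 12, 6, 4, 6, 10, 2, 11, 12, 6, 11, 3, 3] sum 120, len 15
add 5: shortest ending here [12, 10, 12, 6, 4, 6, 10, 2, 11, 12, 6, 11, 3, 3, 5] sum 113, len 15
add 11: shortest ending here [12, 10, 12, 6, 4, 6, 10, 2, 11, 12, 6, 11, 3, 3, 5, 11] sum 124, len 16
add 12: shortest ending here [12, 6, 4, 6, 10, 2, 11, 12, 6, 11, 3, 3, 5, 11, 12] sum 114, len 15
Shortest qualifying length: 13.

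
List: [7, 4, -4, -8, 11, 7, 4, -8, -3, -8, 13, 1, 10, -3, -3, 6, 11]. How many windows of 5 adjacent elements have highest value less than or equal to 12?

7 4 -4 -8 11 → max 11  ≤ 12 ✓
4 -4 -8 11 7 → max 11  ≤ 12 ✓
-4 -8 11 7 4 → max 11  ≤ 12 ✓
-8 11 7 4 -8 → max 11  ≤ 12 ✓
11 7 4 -8 -3 → max 11  ≤ 12 ✓
7 4 -8 -3 -8 → max 7  ≤ 12 ✓
4 -8 -3 -8 13 → max 13
-8 -3 -8 13 1 → max 13
-3 -8 13 1 10 → max 13
-8 13 1 10 -3 → max 13
13 1 10 -3 -3 → max 13
1 10 -3 -3 6 → max 10  ≤ 12 ✓
10 -3 -3 6 11 → max 11  ≤ 12 ✓
8 windows satisfy the condition.

8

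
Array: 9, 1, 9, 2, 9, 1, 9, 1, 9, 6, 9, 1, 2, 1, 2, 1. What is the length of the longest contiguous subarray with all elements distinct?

[9] len 1
[9, 1] len 2
[1, 9] len 2
[1, 9, 2] len 3
[2, 9] len 2
[2, 9, 1] len 3
[1, 9] len 2
[9, 1] len 2
[1, 9] len 2
[1, 9, 6] len 3
[6, 9] len 2
[6, 9, 1] len 3
[6, 9, 1, 2] len 4
[2, 1] len 2
[1, 2] len 2
[2, 1] len 2
Longest all-distinct length: 4.

4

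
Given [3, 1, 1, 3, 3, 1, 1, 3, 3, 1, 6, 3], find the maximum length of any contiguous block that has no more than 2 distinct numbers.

10

[3] 1 distinct, len 1
[3, 1] 2 distinct, len 2
[3, 1, 1] 2 distinct, len 3
[3, 1, 1, 3] 2 distinct, len 4
[3, 1, 1, 3, 3] 2 distinct, len 5
[3, 1, 1, 3, 3, 1] 2 distinct, len 6
[3, 1, 1, 3, 3, 1, 1] 2 distinct, len 7
[3, 1, 1, 3, 3, 1, 1, 3] 2 distinct, len 8
[3, 1, 1, 3, 3, 1, 1, 3, 3] 2 distinct, len 9
[3, 1, 1, 3, 3, 1, 1, 3, 3, 1] 2 distinct, len 10
[1, 6] 2 distinct, len 2
[6, 3] 2 distinct, len 2
Longest length with ≤2 distinct: 10.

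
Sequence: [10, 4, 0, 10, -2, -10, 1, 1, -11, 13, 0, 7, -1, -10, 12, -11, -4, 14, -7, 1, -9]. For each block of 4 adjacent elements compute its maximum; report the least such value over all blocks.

Window maxs for each of the 18 positions:
[10, 4, 0, 10] → max 10
[4, 0, 10, -2] → max 10
[0, 10, -2, -10] → max 10
[10, -2, -10, 1] → max 10
[-2, -10, 1, 1] → max 1
[-10, 1, 1, -11] → max 1
[1, 1, -11, 13] → max 13
[1, -11, 13, 0] → max 13
[-11, 13, 0, 7] → max 13
[13, 0, 7, -1] → max 13
[0, 7, -1, -10] → max 7
[7, -1, -10, 12] → max 12
[-1, -10, 12, -11] → max 12
[-10, 12, -11, -4] → max 12
[12, -11, -4, 14] → max 14
[-11, -4, 14, -7] → max 14
[-4, 14, -7, 1] → max 14
[14, -7, 1, -9] → max 14
Least of these is 1.

1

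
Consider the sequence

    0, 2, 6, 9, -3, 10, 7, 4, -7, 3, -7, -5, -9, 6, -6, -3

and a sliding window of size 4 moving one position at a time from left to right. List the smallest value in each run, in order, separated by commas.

Sliding a size-4 window across the 16 values:
0 2 6 9 → min 0
2 6 9 -3 → min -3
6 9 -3 10 → min -3
9 -3 10 7 → min -3
-3 10 7 4 → min -3
10 7 4 -7 → min -7
7 4 -7 3 → min -7
4 -7 3 -7 → min -7
-7 3 -7 -5 → min -7
3 -7 -5 -9 → min -9
-7 -5 -9 6 → min -9
-5 -9 6 -6 → min -9
-9 6 -6 -3 → min -9

0, -3, -3, -3, -3, -7, -7, -7, -7, -9, -9, -9, -9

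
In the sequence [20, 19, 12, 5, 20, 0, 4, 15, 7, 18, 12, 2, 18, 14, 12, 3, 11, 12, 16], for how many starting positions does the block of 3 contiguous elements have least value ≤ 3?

9

20 19 12 → min 12
19 12 5 → min 5
12 5 20 → min 5
5 20 0 → min 0  ≤ 3 ✓
20 0 4 → min 0  ≤ 3 ✓
0 4 15 → min 0  ≤ 3 ✓
4 15 7 → min 4
15 7 18 → min 7
7 18 12 → min 7
18 12 2 → min 2  ≤ 3 ✓
12 2 18 → min 2  ≤ 3 ✓
2 18 14 → min 2  ≤ 3 ✓
18 14 12 → min 12
14 12 3 → min 3  ≤ 3 ✓
12 3 11 → min 3  ≤ 3 ✓
3 11 12 → min 3  ≤ 3 ✓
11 12 16 → min 11
9 windows satisfy the condition.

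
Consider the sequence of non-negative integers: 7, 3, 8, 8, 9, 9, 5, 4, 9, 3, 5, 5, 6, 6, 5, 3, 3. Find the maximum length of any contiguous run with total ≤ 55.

11

→ 7: sum 7, len 1
→ 3: sum 10, len 2
→ 8: sum 18, len 3
→ 8: sum 26, len 4
→ 9: sum 35, len 5
→ 9: sum 44, len 6
→ 5: sum 49, len 7
→ 4: sum 53, len 8
→ 9 (dropped 7): sum 55, len 8
→ 3 (dropped 3): sum 55, len 8
→ 5 (dropped 8): sum 52, len 8
→ 5 (dropped 8): sum 49, len 8
→ 6: sum 55, len 9
→ 6 (dropped 9): sum 52, len 9
→ 5 (dropped 9): sum 48, len 9
→ 3: sum 51, len 10
→ 3: sum 54, len 11
Longest length seen: 11.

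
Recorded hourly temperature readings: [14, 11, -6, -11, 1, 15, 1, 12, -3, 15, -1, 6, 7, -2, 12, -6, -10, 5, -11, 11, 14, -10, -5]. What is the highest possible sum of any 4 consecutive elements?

[14, 11, -6, -11] → sum 8
[11, -6, -11, 1] → sum -5
[-6, -11, 1, 15] → sum -1
[-11, 1, 15, 1] → sum 6
[1, 15, 1, 12] → sum 29
[15, 1, 12, -3] → sum 25
[1, 12, -3, 15] → sum 25
[12, -3, 15, -1] → sum 23
[-3, 15, -1, 6] → sum 17
[15, -1, 6, 7] → sum 27
[-1, 6, 7, -2] → sum 10
[6, 7, -2, 12] → sum 23
[7, -2, 12, -6] → sum 11
[-2, 12, -6, -10] → sum -6
[12, -6, -10, 5] → sum 1
[-6, -10, 5, -11] → sum -22
[-10, 5, -11, 11] → sum -5
[5, -11, 11, 14] → sum 19
[-11, 11, 14, -10] → sum 4
[11, 14, -10, -5] → sum 10
Highest of these is 29.

29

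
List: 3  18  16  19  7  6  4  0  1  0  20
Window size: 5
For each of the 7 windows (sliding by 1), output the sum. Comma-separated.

Sliding a size-5 window across the 11 values:
[3, 18, 16, 19, 7] → sum 63
[18, 16, 19, 7, 6] → sum 66
[16, 19, 7, 6, 4] → sum 52
[19, 7, 6, 4, 0] → sum 36
[7, 6, 4, 0, 1] → sum 18
[6, 4, 0, 1, 0] → sum 11
[4, 0, 1, 0, 20] → sum 25

63, 66, 52, 36, 18, 11, 25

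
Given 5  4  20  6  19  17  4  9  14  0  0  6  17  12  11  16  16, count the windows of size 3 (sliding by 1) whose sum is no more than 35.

5 4 20 → sum 29  ≤ 35 ✓
4 20 6 → sum 30  ≤ 35 ✓
20 6 19 → sum 45
6 19 17 → sum 42
19 17 4 → sum 40
17 4 9 → sum 30  ≤ 35 ✓
4 9 14 → sum 27  ≤ 35 ✓
9 14 0 → sum 23  ≤ 35 ✓
14 0 0 → sum 14  ≤ 35 ✓
0 0 6 → sum 6  ≤ 35 ✓
0 6 17 → sum 23  ≤ 35 ✓
6 17 12 → sum 35  ≤ 35 ✓
17 12 11 → sum 40
12 11 16 → sum 39
11 16 16 → sum 43
9 windows satisfy the condition.

9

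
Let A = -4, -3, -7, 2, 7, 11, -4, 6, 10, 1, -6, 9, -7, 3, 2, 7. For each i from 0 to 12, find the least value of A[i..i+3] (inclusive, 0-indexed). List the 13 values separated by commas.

-4 -3 -7 2 → min -7
-3 -7 2 7 → min -7
-7 2 7 11 → min -7
2 7 11 -4 → min -4
7 11 -4 6 → min -4
11 -4 6 10 → min -4
-4 6 10 1 → min -4
6 10 1 -6 → min -6
10 1 -6 9 → min -6
1 -6 9 -7 → min -7
-6 9 -7 3 → min -7
9 -7 3 2 → min -7
-7 3 2 7 → min -7

-7, -7, -7, -4, -4, -4, -4, -6, -6, -7, -7, -7, -7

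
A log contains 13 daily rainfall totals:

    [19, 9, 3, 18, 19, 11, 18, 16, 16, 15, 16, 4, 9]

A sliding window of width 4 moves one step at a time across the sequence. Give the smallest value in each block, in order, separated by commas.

19 9 3 18 → min 3
9 3 18 19 → min 3
3 18 19 11 → min 3
18 19 11 18 → min 11
19 11 18 16 → min 11
11 18 16 16 → min 11
18 16 16 15 → min 15
16 16 15 16 → min 15
16 15 16 4 → min 4
15 16 4 9 → min 4

3, 3, 3, 11, 11, 11, 15, 15, 4, 4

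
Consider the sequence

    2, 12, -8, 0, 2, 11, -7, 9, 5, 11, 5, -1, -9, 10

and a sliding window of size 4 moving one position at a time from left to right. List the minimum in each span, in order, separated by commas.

[2, 12, -8, 0] → min -8
[12, -8, 0, 2] → min -8
[-8, 0, 2, 11] → min -8
[0, 2, 11, -7] → min -7
[2, 11, -7, 9] → min -7
[11, -7, 9, 5] → min -7
[-7, 9, 5, 11] → min -7
[9, 5, 11, 5] → min 5
[5, 11, 5, -1] → min -1
[11, 5, -1, -9] → min -9
[5, -1, -9, 10] → min -9

-8, -8, -8, -7, -7, -7, -7, 5, -1, -9, -9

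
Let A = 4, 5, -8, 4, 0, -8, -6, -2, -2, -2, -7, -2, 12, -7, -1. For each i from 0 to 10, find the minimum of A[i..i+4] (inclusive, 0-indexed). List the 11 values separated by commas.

4 5 -8 4 0 → min -8
5 -8 4 0 -8 → min -8
-8 4 0 -8 -6 → min -8
4 0 -8 -6 -2 → min -8
0 -8 -6 -2 -2 → min -8
-8 -6 -2 -2 -2 → min -8
-6 -2 -2 -2 -7 → min -7
-2 -2 -2 -7 -2 → min -7
-2 -2 -7 -2 12 → min -7
-2 -7 -2 12 -7 → min -7
-7 -2 12 -7 -1 → min -7

-8, -8, -8, -8, -8, -8, -7, -7, -7, -7, -7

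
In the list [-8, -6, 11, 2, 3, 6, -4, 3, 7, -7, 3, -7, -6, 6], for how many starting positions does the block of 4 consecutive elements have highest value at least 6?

10

[-8, -6, 11, 2] → max 11  ≥ 6 ✓
[-6, 11, 2, 3] → max 11  ≥ 6 ✓
[11, 2, 3, 6] → max 11  ≥ 6 ✓
[2, 3, 6, -4] → max 6  ≥ 6 ✓
[3, 6, -4, 3] → max 6  ≥ 6 ✓
[6, -4, 3, 7] → max 7  ≥ 6 ✓
[-4, 3, 7, -7] → max 7  ≥ 6 ✓
[3, 7, -7, 3] → max 7  ≥ 6 ✓
[7, -7, 3, -7] → max 7  ≥ 6 ✓
[-7, 3, -7, -6] → max 3
[3, -7, -6, 6] → max 6  ≥ 6 ✓
10 windows satisfy the condition.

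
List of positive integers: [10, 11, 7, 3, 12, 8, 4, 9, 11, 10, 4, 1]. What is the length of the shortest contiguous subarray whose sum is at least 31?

4

add 10: running sum 10 < 31
add 11: running sum 21 < 31
add 7: running sum 28 < 31
end 3: [10, 11, 7, 3] sum 31, len 4
end 4: [11, 7, 3, 12] sum 33, len 4
end 5: [11, 7, 3, 12, 8] sum 41, len 5
end 6: [7, 3, 12, 8, 4] sum 34, len 5
end 7: [12, 8, 4, 9] sum 33, len 4
end 8: [8, 4, 9, 11] sum 32, len 4
end 9: [4, 9, 11, 10] sum 34, len 4
end 10: [9, 11, 10, 4] sum 34, len 4
end 11: [9, 11, 10, 4, 1] sum 35, len 5
Shortest qualifying length: 4.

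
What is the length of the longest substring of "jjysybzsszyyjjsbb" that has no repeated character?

[j] len 1
[j] len 1
[j, y] len 2
[j, y, s] len 3
[s, y] len 2
[s, y, b] len 3
[s, y, b, z] len 4
[y, b, z, s] len 4
[s] len 1
[s, z] len 2
[s, z, y] len 3
[y] len 1
[y, j] len 2
[j] len 1
[j, s] len 2
[j, s, b] len 3
[b] len 1
Longest all-distinct length: 4.

4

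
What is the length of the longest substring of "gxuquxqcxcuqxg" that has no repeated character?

5

add g: [g] len 1
add x: [g, x] len 2
add u: [g, x, u] len 3
add q: [g, x, u, q] len 4
add u (repeat u, move left end past it): [q, u] len 2
add x: [q, u, x] len 3
add q (repeat q, move left end past it): [u, x, q] len 3
add c: [u, x, q, c] len 4
add x (repeat x, move left end past it): [q, c, x] len 3
add c (repeat c, move left end past it): [x, c] len 2
add u: [x, c, u] len 3
add q: [x, c, u, q] len 4
add x (repeat x, move left end past it): [c, u, q, x] len 4
add g: [c, u, q, x, g] len 5
Longest all-distinct length: 5.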